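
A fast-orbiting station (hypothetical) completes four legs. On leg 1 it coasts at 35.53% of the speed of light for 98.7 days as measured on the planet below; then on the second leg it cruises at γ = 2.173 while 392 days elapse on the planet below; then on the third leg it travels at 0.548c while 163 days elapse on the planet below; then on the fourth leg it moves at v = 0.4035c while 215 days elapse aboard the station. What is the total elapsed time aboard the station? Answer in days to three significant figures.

Leg 1: β = 0.3553; γ = 1/√(1 − 0.3553²) = 1/√0.8738 = 1.070; τ_1 = 98.7/1.070 = 92.26 days.
Leg 2: γ = 2.173; τ_2 = 392/2.173 = 180.4 days.
Leg 3: γ = 1/√(1 − 0.548²) = 1/√0.6997 = 1.195; τ_3 = 163/1.195 = 136.3 days.
Leg 4: 215 days is already measured aboard the station.
Total: 92.26 + 180.4 + 136.3 + 215.0 days.

τ = 624 days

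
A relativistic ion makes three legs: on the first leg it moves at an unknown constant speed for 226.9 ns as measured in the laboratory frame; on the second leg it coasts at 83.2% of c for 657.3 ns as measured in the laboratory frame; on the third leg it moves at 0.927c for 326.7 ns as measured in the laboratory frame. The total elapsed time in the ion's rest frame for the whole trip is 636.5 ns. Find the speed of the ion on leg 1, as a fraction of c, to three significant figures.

Leg 1: speed unknown; τ_1 = 226.9/γ_1.
Leg 2: β = 0.832; γ = 1/√(1 − 0.832²) = 1/√0.3078 = 1.803; τ_2 = 657.3/1.803 = 364.7 ns.
Leg 3: γ = 1/√(1 − 0.927²) = 1/√0.1407 = 2.666; τ_3 = 326.7/2.666 = 122.5 ns.
Total proper time: τ_1 + 364.7 + 122.5 = 636.5, so τ_1 = 636.5 − 487.2 = 149.3 ns.
γ_1 = 226.9/149.3 = 1.520; β = √(1 − 1/γ²) = √0.5670.

β = 0.753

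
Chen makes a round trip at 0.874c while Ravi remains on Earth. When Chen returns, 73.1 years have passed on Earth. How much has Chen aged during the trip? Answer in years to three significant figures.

γ = 1/√(1 − 0.874²) = 1/√0.2361 = 2.058
Chen's clock measures proper time along the trip: τ = Δt/γ = 73.1/2.058 years.

τ = 35.5 years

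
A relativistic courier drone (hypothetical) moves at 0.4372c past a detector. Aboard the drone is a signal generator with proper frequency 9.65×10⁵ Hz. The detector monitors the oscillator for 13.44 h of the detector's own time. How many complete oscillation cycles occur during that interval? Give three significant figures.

N = 4.20×10¹⁰

γ = 1/√(1 − 0.4372²) = 1/√0.8089 = 1.112
During 13.44 h of lab time, the oscillator's proper time advances by τ = Δt/γ = 13.44/1.112 = 12.09 h = 4.351×10⁴ s.
N = f × τ = 9.65×10⁵ × 4.351×10⁴ = 4.199×10¹⁰.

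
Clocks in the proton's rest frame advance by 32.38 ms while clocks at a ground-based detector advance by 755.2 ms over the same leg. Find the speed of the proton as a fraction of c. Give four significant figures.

The proper time is measured in the proton's rest frame (both events occur at the proton's location); Δt is measured at a ground-based detector. γ = Δt/τ = 755.2/32.38 = 23.32.
β = √(1 − 1/γ²) = √(1 − 0.001838) = √0.9982

β = 0.9991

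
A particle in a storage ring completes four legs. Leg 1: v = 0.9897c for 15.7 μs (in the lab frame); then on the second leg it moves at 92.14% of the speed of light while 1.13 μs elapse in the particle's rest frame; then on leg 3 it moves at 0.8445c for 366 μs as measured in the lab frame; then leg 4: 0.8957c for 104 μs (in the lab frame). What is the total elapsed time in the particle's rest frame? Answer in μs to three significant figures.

Leg 1: γ = 1/√(1 − 0.9897²) = 1/√0.02049 = 6.985; τ_1 = 15.7/6.985 = 2.248 μs.
Leg 2: 1.13 μs is already measured in the particle's rest frame.
Leg 3: γ = 1/√(1 − 0.8445²) = 1/√0.2868 = 1.867; τ_3 = 366/1.867 = 196.0 μs.
Leg 4: γ = 1/√(1 − 0.8957²) = 1/√0.1977 = 2.249; τ_4 = 104/2.249 = 46.24 μs.
Total: 2.248 + 1.130 + 196.0 + 46.24 μs.

τ = 246 μs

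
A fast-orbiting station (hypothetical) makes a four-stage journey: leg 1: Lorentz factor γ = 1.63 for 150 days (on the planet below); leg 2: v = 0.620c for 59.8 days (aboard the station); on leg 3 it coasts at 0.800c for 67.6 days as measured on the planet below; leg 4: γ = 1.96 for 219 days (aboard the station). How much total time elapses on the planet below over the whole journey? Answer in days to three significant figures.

Δt = 723 days

Leg 1: 150 days is already measured on the planet below.
Leg 2: γ = 1/√(1 − 0.620²) = 1/√0.6156 = 1.275; Δt_2 = 1.275 × 59.8 = 76.22 days.
Leg 3: 67.6 days is already measured on the planet below.
Leg 4: γ = 1.96; Δt_4 = 1.960 × 219 = 429.2 days.
Total: 150.0 + 76.22 + 67.60 + 429.2 days.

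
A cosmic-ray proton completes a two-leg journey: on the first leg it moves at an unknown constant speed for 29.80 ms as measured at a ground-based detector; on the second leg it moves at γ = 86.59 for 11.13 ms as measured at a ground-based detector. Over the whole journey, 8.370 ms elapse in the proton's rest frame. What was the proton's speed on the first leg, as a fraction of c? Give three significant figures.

β = 0.961

Leg 1: speed unknown; τ_1 = 29.80/γ_1.
Leg 2: γ = 86.59; τ_2 = 11.13/86.59 = 0.1285 ms.
Total proper time: τ_1 + 0.1285 = 8.370, so τ_1 = 8.370 − 0.1285 = 8.241 ms.
γ_1 = 29.80/8.241 = 3.616; β = √(1 − 1/γ²) = √0.9235.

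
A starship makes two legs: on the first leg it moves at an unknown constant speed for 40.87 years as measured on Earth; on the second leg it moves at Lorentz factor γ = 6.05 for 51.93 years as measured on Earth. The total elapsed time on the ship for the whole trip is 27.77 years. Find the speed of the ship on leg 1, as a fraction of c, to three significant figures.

β = 0.883

Leg 1: speed unknown; τ_1 = 40.87/γ_1.
Leg 2: γ = 6.05; τ_2 = 51.93/6.050 = 8.583 years.
Total proper time: τ_1 + 8.583 = 27.77, so τ_1 = 27.77 − 8.583 = 19.19 years.
γ_1 = 40.87/19.19 = 2.130; β = √(1 − 1/γ²) = √0.7796.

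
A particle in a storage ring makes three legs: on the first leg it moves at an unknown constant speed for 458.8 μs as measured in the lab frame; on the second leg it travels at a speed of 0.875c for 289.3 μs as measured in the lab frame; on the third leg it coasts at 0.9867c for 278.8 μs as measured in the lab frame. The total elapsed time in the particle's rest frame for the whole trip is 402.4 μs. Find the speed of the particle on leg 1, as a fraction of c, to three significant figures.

Leg 1: speed unknown; τ_1 = 458.8/γ_1.
Leg 2: γ = 1/√(1 − 0.875²) = 1/√0.2344 = 2.066; τ_2 = 289.3/2.066 = 140.1 μs.
Leg 3: γ = 1/√(1 − 0.9867²) = 1/√0.02642 = 6.152; τ_3 = 278.8/6.152 = 45.32 μs.
Total proper time: τ_1 + 140.1 + 45.32 = 402.4, so τ_1 = 402.4 − 185.4 = 217.0 μs.
γ_1 = 458.8/217.0 = 2.114; β = √(1 − 1/γ²) = √0.7762.

β = 0.881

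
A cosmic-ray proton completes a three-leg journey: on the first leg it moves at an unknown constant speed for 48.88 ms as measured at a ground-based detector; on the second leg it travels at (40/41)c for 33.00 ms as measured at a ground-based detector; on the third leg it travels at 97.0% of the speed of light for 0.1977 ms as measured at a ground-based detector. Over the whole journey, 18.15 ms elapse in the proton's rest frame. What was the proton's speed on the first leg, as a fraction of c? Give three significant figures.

β = 0.975

Leg 1: speed unknown; τ_1 = 48.88/γ_1.
Leg 2: γ = 1/√(1 − (40/41)²) = 41/9 ≈ 4.556; τ_2 = 33.00/4.556 = 7.244 ms.
Leg 3: β = 0.970; γ = 1/√(1 − 0.970²) = 1/√0.05910 = 4.113; τ_3 = 0.1977/4.113 = 0.04806 ms.
Total proper time: τ_1 + 7.244 + 0.04806 = 18.15, so τ_1 = 18.15 − 7.292 = 10.86 ms.
γ_1 = 48.88/10.86 = 4.502; β = √(1 − 1/γ²) = √0.9507.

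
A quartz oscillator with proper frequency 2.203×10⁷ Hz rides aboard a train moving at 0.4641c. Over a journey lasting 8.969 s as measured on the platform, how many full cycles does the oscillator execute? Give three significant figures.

N = 1.75×10⁸

γ = 1/√(1 − 0.4641²) = 1/√0.7846 = 1.129
The oscillator's own cycle count is N = f × τ where τ is the proper time on the train. τ = Δt/γ = 8.969/1.129 = 7.945 s = 7.945×10⁰ s.
N = 2.203×10⁷ × 7.945×10⁰ = 1.750×10⁸.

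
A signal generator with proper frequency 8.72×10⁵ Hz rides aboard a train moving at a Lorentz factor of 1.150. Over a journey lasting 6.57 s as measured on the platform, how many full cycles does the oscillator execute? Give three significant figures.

N = 4.98×10⁶

γ = 1.150
The oscillator's own cycle count is N = f × τ where τ is the proper time on the train. τ = Δt/γ = 6.57/1.150 = 5.713 s = 5.713×10⁰ s.
N = 8.72×10⁵ × 5.713×10⁰ = 4.982×10⁶.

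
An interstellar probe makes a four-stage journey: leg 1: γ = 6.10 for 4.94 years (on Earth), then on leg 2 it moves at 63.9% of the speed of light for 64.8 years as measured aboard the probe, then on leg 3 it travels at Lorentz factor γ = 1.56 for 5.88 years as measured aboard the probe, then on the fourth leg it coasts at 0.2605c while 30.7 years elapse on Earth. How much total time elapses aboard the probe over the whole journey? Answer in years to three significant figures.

τ = 101 years

Leg 1: γ = 6.10; τ_1 = 4.94/6.100 = 0.8098 years.
Leg 2: 64.8 years is already measured aboard the probe.
Leg 3: 5.88 years is already measured aboard the probe.
Leg 4: γ = 1/√(1 − 0.2605²) = 1/√0.9321 = 1.036; τ_4 = 30.7/1.036 = 29.64 years.
Total: 0.8098 + 64.80 + 5.880 + 29.64 years.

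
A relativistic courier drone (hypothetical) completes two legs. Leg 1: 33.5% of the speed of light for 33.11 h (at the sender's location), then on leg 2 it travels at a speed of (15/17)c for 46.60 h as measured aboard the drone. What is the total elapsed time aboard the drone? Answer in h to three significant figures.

τ = 77.8 h

Leg 1: β = 0.335; γ = 1/√(1 − 0.335²) = 1/√0.8878 = 1.061; τ_1 = 33.11/1.061 = 31.20 h.
Leg 2: 46.60 h is already measured aboard the drone.
Total: 31.20 + 46.60 h.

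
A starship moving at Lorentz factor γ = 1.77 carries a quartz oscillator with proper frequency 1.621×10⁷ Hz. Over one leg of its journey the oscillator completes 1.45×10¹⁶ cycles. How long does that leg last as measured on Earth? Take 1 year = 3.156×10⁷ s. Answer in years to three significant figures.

γ = 1.77
Proper time for N cycles: τ = N/f = 1.45×10¹⁶/(1.621×10⁷) = 8.945×10⁸ s = 28.34 years.
Lab-frame duration Δt = γτ = 1.770 × 28.34 = 50.17 years.

Δt = 50.2 years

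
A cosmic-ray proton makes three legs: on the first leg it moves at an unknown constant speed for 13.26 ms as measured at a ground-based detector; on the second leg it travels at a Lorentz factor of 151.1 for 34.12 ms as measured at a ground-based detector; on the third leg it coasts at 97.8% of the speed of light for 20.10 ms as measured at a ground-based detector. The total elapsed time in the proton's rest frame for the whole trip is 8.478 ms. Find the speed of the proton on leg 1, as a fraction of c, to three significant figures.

β = 0.952

Leg 1: speed unknown; τ_1 = 13.26/γ_1.
Leg 2: γ = 151.1; τ_2 = 34.12/151.1 = 0.2258 ms.
Leg 3: β = 0.978; γ = 1/√(1 − 0.978²) = 1/√0.04352 = 4.794; τ_3 = 20.10/4.794 = 4.193 ms.
Total proper time: τ_1 + 0.2258 + 4.193 = 8.478, so τ_1 = 8.478 − 4.419 = 4.059 ms.
γ_1 = 13.26/4.059 = 3.267; β = √(1 − 1/γ²) = √0.9063.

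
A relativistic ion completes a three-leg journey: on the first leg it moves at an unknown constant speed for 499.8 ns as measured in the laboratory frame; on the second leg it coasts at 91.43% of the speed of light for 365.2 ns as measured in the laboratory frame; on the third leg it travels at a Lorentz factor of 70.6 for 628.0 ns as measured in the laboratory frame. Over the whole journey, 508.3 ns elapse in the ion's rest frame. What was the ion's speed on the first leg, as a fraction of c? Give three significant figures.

β = 0.711

Leg 1: speed unknown; τ_1 = 499.8/γ_1.
Leg 2: β = 0.9143; γ = 1/√(1 − 0.9143²) = 1/√0.1641 = 2.469; τ_2 = 365.2/2.469 = 147.9 ns.
Leg 3: γ = 70.6; τ_3 = 628.0/70.60 = 8.895 ns.
Total proper time: τ_1 + 147.9 + 8.895 = 508.3, so τ_1 = 508.3 − 156.8 = 351.5 ns.
γ_1 = 499.8/351.5 = 1.422; β = √(1 − 1/γ²) = √0.5054.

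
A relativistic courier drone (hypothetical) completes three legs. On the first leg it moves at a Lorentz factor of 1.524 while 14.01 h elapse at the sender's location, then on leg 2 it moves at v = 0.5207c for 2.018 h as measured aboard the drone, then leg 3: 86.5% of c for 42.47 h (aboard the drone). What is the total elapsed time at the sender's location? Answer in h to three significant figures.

Δt = 101 h

Leg 1: 14.01 h is already measured at the sender's location.
Leg 2: γ = 1/√(1 − 0.5207²) = 1/√0.7289 = 1.171; Δt_2 = 1.171 × 2.018 = 2.364 h.
Leg 3: β = 0.865; γ = 1/√(1 − 0.865²) = 1/√0.2518 = 1.993; Δt_3 = 1.993 × 42.47 = 84.64 h.
Total: 14.01 + 2.364 + 84.64 h.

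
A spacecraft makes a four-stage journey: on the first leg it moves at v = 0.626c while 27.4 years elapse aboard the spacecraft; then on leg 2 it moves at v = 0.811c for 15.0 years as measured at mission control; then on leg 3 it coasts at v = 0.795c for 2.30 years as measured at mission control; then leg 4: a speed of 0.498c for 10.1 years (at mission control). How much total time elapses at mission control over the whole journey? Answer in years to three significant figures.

Leg 1: γ = 1/√(1 − 0.626²) = 1/√0.6081 = 1.282; Δt_1 = 1.282 × 27.4 = 35.14 years.
Leg 2: 15.0 years is already measured at mission control.
Leg 3: 2.30 years is already measured at mission control.
Leg 4: 10.1 years is already measured at mission control.
Total: 35.14 + 15.00 + 2.300 + 10.10 years.

Δt = 62.5 years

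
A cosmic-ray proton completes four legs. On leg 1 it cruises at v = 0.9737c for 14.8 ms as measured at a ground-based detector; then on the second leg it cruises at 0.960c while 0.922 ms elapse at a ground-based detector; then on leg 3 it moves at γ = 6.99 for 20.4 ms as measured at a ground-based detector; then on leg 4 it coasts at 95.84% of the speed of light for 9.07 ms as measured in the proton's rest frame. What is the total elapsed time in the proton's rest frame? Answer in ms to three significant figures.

τ = 15.6 ms

Leg 1: γ = 1/√(1 − 0.9737²) = 1/√0.05191 = 4.389; τ_1 = 14.8/4.389 = 3.372 ms.
Leg 2: γ = 1/√(1 − 0.960²) = 25/7 ≈ 3.571; τ_2 = 0.922/3.571 = 0.2582 ms.
Leg 3: γ = 6.99; τ_3 = 20.4/6.990 = 2.918 ms.
Leg 4: 9.07 ms is already measured in the proton's rest frame.
Total: 3.372 + 0.2582 + 2.918 + 9.070 ms.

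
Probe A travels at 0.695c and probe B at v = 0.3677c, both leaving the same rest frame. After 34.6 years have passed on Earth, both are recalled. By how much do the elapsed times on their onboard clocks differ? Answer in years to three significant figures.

A: γ = 1/√(1 − 0.695²) = 1/√0.5170 = 1.391; τ_A = 34.6/1.391 = 24.88 years.
B: γ = 1/√(1 − 0.3677²) = 1/√0.8648 = 1.075; τ_B = 34.6/1.075 = 32.18 years.

|τ_A − τ_B| = 7.30 years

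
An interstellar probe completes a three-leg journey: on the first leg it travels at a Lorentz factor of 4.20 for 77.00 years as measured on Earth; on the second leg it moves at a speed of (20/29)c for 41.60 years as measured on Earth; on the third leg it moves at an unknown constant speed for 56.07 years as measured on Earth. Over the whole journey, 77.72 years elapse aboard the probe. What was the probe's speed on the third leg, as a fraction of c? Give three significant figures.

β = 0.853

Leg 1: γ = 4.20; τ_1 = 77.00/4.200 = 18.33 years.
Leg 2: γ = 1/√(1 − (20/29)²) = 29/21 ≈ 1.381; τ_2 = 41.60/1.381 = 30.12 years.
Leg 3: speed unknown; τ_3 = 56.07/γ_3.
Total proper time: 18.33 + 30.12 + τ_3 = 77.72, so τ_3 = 77.72 − 48.46 = 29.26 years.
γ_3 = 56.07/29.26 = 1.916; β = √(1 − 1/γ²) = √0.7276.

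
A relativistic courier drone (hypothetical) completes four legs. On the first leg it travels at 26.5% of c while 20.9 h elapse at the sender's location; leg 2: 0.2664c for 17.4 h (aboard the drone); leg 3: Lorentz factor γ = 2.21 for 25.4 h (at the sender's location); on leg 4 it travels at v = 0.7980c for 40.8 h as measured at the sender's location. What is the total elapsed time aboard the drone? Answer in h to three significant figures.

Leg 1: β = 0.265; γ = 1/√(1 − 0.265²) = 1/√0.9298 = 1.037; τ_1 = 20.9/1.037 = 20.15 h.
Leg 2: 17.4 h is already measured aboard the drone.
Leg 3: γ = 2.21; τ_3 = 25.4/2.210 = 11.49 h.
Leg 4: γ = 1/√(1 − 0.7980²) = 1/√0.3632 = 1.659; τ_4 = 40.8/1.659 = 24.59 h.
Total: 20.15 + 17.40 + 11.49 + 24.59 h.

τ = 73.6 h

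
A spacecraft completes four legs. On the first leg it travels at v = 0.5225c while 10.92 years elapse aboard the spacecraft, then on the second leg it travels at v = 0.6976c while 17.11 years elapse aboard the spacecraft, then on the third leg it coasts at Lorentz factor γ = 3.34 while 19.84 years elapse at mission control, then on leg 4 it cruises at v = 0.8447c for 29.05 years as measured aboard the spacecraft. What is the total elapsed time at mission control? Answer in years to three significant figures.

Leg 1: γ = 1/√(1 − 0.5225²) = 1/√0.7270 = 1.173; Δt_1 = 1.173 × 10.92 = 12.81 years.
Leg 2: γ = 1/√(1 − 0.6976²) = 1/√0.5134 = 1.396; Δt_2 = 1.396 × 17.11 = 23.88 years.
Leg 3: 19.84 years is already measured at mission control.
Leg 4: γ = 1/√(1 − 0.8447²) = 1/√0.2865 = 1.868; Δt_4 = 1.868 × 29.05 = 54.27 years.
Total: 12.81 + 23.88 + 19.84 + 54.27 years.

Δt = 111 years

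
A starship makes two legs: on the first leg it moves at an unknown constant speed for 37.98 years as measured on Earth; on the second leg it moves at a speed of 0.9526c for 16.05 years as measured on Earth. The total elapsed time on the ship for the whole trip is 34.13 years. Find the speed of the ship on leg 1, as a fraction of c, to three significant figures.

Leg 1: speed unknown; τ_1 = 37.98/γ_1.
Leg 2: γ = 1/√(1 − 0.9526²) = 1/√0.09255 = 3.287; τ_2 = 16.05/3.287 = 4.883 years.
Total proper time: τ_1 + 4.883 = 34.13, so τ_1 = 34.13 − 4.883 = 29.25 years.
γ_1 = 37.98/29.25 = 1.299; β = √(1 − 1/γ²) = √0.4070.

β = 0.638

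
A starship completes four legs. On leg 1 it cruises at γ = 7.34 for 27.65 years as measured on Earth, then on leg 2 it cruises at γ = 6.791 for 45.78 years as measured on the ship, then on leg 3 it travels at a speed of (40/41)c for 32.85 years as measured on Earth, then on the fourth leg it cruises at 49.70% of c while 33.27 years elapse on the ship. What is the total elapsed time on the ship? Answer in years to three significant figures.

τ = 90.0 years

Leg 1: γ = 7.34; τ_1 = 27.65/7.340 = 3.767 years.
Leg 2: 45.78 years is already measured on the ship.
Leg 3: γ = 1/√(1 − (40/41)²) = 41/9 ≈ 4.556; τ_3 = 32.85/4.556 = 7.211 years.
Leg 4: 33.27 years is already measured on the ship.
Total: 3.767 + 45.78 + 7.211 + 33.27 years.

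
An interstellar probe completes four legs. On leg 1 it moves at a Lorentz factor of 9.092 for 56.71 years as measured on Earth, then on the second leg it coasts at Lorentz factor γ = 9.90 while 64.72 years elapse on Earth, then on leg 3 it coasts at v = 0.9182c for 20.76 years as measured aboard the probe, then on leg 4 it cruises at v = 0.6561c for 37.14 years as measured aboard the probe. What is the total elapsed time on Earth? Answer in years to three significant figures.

Δt = 223 years

Leg 1: 56.71 years is already measured on Earth.
Leg 2: 64.72 years is already measured on Earth.
Leg 3: γ = 1/√(1 − 0.9182²) = 1/√0.1569 = 2.525; Δt_3 = 2.525 × 20.76 = 52.41 years.
Leg 4: γ = 1/√(1 − 0.6561²) = 1/√0.5695 = 1.325; Δt_4 = 1.325 × 37.14 = 49.21 years.
Total: 56.71 + 64.72 + 52.41 + 49.21 years.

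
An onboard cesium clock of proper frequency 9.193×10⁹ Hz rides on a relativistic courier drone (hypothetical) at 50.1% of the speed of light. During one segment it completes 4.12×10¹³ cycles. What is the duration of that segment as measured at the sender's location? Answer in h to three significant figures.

Δt = 1.44 h

β = 0.501; γ = 1/√(1 − 0.501²) = 1/√0.7490 = 1.155
Proper time for N cycles: τ = N/f = 4.12×10¹³/(9.193×10⁹) = 4.482×10³ s = 1.245 h.
Lab-frame duration Δt = γτ = 1.155 × 1.245 = 1.438 h.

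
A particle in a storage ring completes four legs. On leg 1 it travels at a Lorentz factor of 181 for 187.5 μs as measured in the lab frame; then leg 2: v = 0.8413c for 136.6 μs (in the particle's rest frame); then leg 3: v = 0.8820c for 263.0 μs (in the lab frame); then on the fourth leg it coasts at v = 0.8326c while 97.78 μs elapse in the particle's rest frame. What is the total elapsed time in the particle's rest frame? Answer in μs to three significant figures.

τ = 359 μs

Leg 1: γ = 181; τ_1 = 187.5/181.0 = 1.036 μs.
Leg 2: 136.6 μs is already measured in the particle's rest frame.
Leg 3: γ = 1/√(1 − 0.8820²) = 1/√0.2221 = 2.122; τ_3 = 263.0/2.122 = 123.9 μs.
Leg 4: 97.78 μs is already measured in the particle's rest frame.
Total: 1.036 + 136.6 + 123.9 + 97.78 μs.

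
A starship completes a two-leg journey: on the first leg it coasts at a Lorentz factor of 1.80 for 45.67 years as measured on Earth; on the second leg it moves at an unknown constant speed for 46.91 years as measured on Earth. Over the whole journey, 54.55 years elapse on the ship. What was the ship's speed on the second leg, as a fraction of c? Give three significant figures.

Leg 1: γ = 1.80; τ_1 = 45.67/1.800 = 25.37 years.
Leg 2: speed unknown; τ_2 = 46.91/γ_2.
Total proper time: 25.37 + τ_2 = 54.55, so τ_2 = 54.55 − 25.37 = 29.18 years.
γ_2 = 46.91/29.18 = 1.608; β = √(1 − 1/γ²) = √0.6131.

β = 0.783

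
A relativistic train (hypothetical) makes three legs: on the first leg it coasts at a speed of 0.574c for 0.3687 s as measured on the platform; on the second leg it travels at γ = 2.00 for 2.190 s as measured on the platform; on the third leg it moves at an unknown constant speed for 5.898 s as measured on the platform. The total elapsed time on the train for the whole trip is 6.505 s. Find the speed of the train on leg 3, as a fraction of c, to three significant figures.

β = 0.500

Leg 1: γ = 1/√(1 − 0.574²) = 1/√0.6705 = 1.221; τ_1 = 0.3687/1.221 = 0.3019 s.
Leg 2: γ = 2.00; τ_2 = 2.190/2.000 = 1.095 s.
Leg 3: speed unknown; τ_3 = 5.898/γ_3.
Total proper time: 0.3019 + 1.095 + τ_3 = 6.505, so τ_3 = 6.505 − 1.397 = 5.108 s.
γ_3 = 5.898/5.108 = 1.155; β = √(1 − 1/γ²) = √0.2499.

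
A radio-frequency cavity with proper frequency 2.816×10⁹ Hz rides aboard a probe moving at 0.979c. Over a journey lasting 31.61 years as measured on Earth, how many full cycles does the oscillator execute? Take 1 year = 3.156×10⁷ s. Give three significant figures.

γ = 1/√(1 − 0.979²) = 1/√0.04156 = 4.905
The oscillator's own cycle count is N = f × τ where τ is the proper time aboard the probe. τ = Δt/γ = 31.61/4.905 = 6.444 years = 2.034×10⁸ s.
N = 2.816×10⁹ × 2.034×10⁸ = 5.727×10¹⁷.

N = 5.73×10¹⁷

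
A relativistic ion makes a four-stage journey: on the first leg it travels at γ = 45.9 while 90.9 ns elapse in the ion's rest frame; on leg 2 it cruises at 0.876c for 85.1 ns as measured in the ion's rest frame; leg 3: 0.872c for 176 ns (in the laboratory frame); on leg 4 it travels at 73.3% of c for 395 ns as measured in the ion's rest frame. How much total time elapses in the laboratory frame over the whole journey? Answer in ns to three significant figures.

Leg 1: γ = 45.9; Δt_1 = 45.90 × 90.9 = 4172 ns.
Leg 2: γ = 1/√(1 − 0.876²) = 1/√0.2326 = 2.073; Δt_2 = 2.073 × 85.1 = 176.4 ns.
Leg 3: 176 ns is already measured in the laboratory frame.
Leg 4: β = 0.733; γ = 1/√(1 − 0.733²) = 1/√0.4627 = 1.470; Δt_4 = 1.470 × 395 = 580.7 ns.
Total: 4172 + 176.4 + 176.0 + 580.7 ns.

Δt = 5110 ns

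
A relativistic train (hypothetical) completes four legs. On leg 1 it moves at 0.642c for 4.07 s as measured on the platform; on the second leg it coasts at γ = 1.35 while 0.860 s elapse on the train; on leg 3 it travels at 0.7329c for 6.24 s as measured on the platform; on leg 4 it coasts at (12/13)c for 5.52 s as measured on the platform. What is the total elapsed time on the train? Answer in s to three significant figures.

Leg 1: γ = 1/√(1 − 0.642²) = 1/√0.5878 = 1.304; τ_1 = 4.07/1.304 = 3.120 s.
Leg 2: 0.860 s is already measured on the train.
Leg 3: γ = 1/√(1 − 0.7329²) = 1/√0.4629 = 1.470; τ_3 = 6.24/1.470 = 4.245 s.
Leg 4: γ = 1/√(1 − (12/13)²) = 13/5 = 2.600; τ_4 = 5.52/2.600 = 2.123 s.
Total: 3.120 + 0.8600 + 4.245 + 2.123 s.

τ = 10.3 s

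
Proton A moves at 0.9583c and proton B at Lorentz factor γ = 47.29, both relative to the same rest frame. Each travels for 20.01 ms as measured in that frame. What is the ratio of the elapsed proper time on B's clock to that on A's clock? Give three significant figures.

τ_B/τ_A = 0.0740

A: γ = 1/√(1 − 0.9583²) = 1/√0.08166 = 3.499. B: γ = 47.29.
τ_A/τ_B = γ_B/γ_A = 47.29/3.499 = 13.51, so τ_B/τ_A = 0.07400.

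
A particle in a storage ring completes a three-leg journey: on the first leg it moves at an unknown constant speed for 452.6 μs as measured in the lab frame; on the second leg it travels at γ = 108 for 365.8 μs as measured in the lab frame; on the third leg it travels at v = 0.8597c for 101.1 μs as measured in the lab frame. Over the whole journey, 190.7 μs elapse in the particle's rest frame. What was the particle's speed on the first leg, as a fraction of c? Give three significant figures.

Leg 1: speed unknown; τ_1 = 452.6/γ_1.
Leg 2: γ = 108; τ_2 = 365.8/108.0 = 3.387 μs.
Leg 3: γ = 1/√(1 − 0.8597²) = 1/√0.2609 = 1.958; τ_3 = 101.1/1.958 = 51.64 μs.
Total proper time: τ_1 + 3.387 + 51.64 = 190.7, so τ_1 = 190.7 − 55.03 = 135.7 μs.
γ_1 = 452.6/135.7 = 3.336; β = √(1 − 1/γ²) = √0.9101.

β = 0.954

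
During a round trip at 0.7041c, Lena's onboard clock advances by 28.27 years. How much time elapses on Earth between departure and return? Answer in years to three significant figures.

γ = 1/√(1 − 0.7041²) = 1/√0.5042 = 1.408
Earth-frame duration is the dilated interval: Δt = γτ = 1.408 × 28.27 years.

Δt = 39.8 years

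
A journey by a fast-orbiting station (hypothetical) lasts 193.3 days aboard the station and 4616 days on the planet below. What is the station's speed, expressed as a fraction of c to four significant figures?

v = 0.9991c

The proper time is measured aboard the station (both events occur at the station's location); Δt is measured on the planet below. γ = Δt/τ = 4616/193.3 = 23.88.
β = √(1 − 1/γ²) = √(1 − 0.001754) = √0.9982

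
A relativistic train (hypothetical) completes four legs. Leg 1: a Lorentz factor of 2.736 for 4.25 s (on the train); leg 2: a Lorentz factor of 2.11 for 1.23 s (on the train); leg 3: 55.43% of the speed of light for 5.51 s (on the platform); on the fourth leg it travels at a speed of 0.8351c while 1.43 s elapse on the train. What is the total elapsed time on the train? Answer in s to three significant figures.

Leg 1: 4.25 s is already measured on the train.
Leg 2: 1.23 s is already measured on the train.
Leg 3: β = 0.5543; γ = 1/√(1 − 0.5543²) = 1/√0.6928 = 1.201; τ_3 = 5.51/1.201 = 4.586 s.
Leg 4: 1.43 s is already measured on the train.
Total: 4.250 + 1.230 + 4.586 + 1.430 s.

τ = 11.5 s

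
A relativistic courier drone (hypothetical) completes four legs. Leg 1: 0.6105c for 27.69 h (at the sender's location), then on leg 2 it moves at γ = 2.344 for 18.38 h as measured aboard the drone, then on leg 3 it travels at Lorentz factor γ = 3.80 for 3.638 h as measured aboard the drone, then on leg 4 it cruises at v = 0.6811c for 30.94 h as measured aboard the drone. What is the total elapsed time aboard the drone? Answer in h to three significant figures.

Leg 1: γ = 1/√(1 − 0.6105²) = 1/√0.6273 = 1.263; τ_1 = 27.69/1.263 = 21.93 h.
Leg 2: 18.38 h is already measured aboard the drone.
Leg 3: 3.638 h is already measured aboard the drone.
Leg 4: 30.94 h is already measured aboard the drone.
Total: 21.93 + 18.38 + 3.638 + 30.94 h.

τ = 74.9 h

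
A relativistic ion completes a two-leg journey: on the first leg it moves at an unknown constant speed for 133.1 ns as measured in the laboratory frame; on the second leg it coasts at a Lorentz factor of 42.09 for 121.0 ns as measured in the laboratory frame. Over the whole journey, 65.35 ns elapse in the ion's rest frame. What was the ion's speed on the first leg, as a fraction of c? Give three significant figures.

Leg 1: speed unknown; τ_1 = 133.1/γ_1.
Leg 2: γ = 42.09; τ_2 = 121.0/42.09 = 2.875 ns.
Total proper time: τ_1 + 2.875 = 65.35, so τ_1 = 65.35 − 2.875 = 62.48 ns.
γ_1 = 133.1/62.48 = 2.130; β = √(1 − 1/γ²) = √0.7797.

β = 0.883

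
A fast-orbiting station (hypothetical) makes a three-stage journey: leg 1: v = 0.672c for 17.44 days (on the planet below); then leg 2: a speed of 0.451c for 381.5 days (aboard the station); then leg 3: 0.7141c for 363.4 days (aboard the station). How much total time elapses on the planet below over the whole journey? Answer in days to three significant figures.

Leg 1: 17.44 days is already measured on the planet below.
Leg 2: γ = 1/√(1 − 0.451²) = 1/√0.7966 = 1.120; Δt_2 = 1.120 × 381.5 = 427.4 days.
Leg 3: γ = 1/√(1 − 0.7141²) = 1/√0.4901 = 1.428; Δt_3 = 1.428 × 363.4 = 519.1 days.
Total: 17.44 + 427.4 + 519.1 days.

Δt = 964 days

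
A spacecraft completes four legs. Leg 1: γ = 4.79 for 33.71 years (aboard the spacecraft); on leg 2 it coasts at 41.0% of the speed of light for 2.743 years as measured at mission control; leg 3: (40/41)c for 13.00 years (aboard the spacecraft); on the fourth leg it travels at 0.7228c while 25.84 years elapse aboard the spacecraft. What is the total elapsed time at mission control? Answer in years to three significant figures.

Leg 1: γ = 4.79; Δt_1 = 4.790 × 33.71 = 161.5 years.
Leg 2: 2.743 years is already measured at mission control.
Leg 3: γ = 1/√(1 − (40/41)²) = 41/9 ≈ 4.556; Δt_3 = 4.556 × 13.00 = 59.22 years.
Leg 4: γ = 1/√(1 − 0.7228²) = 1/√0.4776 = 1.447; Δt_4 = 1.447 × 25.84 = 37.39 years.
Total: 161.5 + 2.743 + 59.22 + 37.39 years.

Δt = 261 years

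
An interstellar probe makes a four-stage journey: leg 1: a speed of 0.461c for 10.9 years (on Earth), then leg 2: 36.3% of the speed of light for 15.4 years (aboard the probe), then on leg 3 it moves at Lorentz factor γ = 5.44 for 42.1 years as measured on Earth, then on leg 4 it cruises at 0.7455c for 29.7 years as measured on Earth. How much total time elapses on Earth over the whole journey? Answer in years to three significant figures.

Δt = 99.2 years

Leg 1: 10.9 years is already measured on Earth.
Leg 2: β = 0.363; γ = 1/√(1 − 0.363²) = 1/√0.8682 = 1.073; Δt_2 = 1.073 × 15.4 = 16.53 years.
Leg 3: 42.1 years is already measured on Earth.
Leg 4: 29.7 years is already measured on Earth.
Total: 10.90 + 16.53 + 42.10 + 29.70 years.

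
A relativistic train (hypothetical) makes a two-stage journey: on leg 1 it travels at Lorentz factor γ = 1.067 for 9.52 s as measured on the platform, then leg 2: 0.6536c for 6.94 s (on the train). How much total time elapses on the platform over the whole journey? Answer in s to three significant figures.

Leg 1: 9.52 s is already measured on the platform.
Leg 2: γ = 1/√(1 − 0.6536²) = 1/√0.5728 = 1.321; Δt_2 = 1.321 × 6.94 = 9.170 s.
Total: 9.520 + 9.170 s.

Δt = 18.7 s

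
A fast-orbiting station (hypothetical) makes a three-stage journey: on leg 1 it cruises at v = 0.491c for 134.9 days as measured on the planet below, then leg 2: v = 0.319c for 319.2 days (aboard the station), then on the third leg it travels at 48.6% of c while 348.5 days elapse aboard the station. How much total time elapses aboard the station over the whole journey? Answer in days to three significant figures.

Leg 1: γ = 1/√(1 − 0.491²) = 1/√0.7589 = 1.148; τ_1 = 134.9/1.148 = 117.5 days.
Leg 2: 319.2 days is already measured aboard the station.
Leg 3: 348.5 days is already measured aboard the station.
Total: 117.5 + 319.2 + 348.5 days.

τ = 785 days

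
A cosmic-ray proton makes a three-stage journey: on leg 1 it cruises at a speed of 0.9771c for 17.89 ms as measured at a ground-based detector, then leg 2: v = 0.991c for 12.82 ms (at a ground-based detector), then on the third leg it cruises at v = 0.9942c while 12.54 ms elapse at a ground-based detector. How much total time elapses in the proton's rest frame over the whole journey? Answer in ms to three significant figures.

Leg 1: γ = 1/√(1 − 0.9771²) = 1/√0.04528 = 4.700; τ_1 = 17.89/4.700 = 3.807 ms.
Leg 2: γ = 1/√(1 − 0.991²) = 1/√0.01792 = 7.470; τ_2 = 12.82/7.470 = 1.716 ms.
Leg 3: γ = 1/√(1 − 0.9942²) = 1/√0.01157 = 9.298; τ_3 = 12.54/9.298 = 1.349 ms.
Total: 3.807 + 1.716 + 1.349 ms.

τ = 6.87 ms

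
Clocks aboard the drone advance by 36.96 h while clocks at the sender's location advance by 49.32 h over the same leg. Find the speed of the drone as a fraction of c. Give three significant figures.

v = 0.662c

The proper time is measured aboard the drone (both events occur at the drone's location); Δt is measured at the sender's location. γ = Δt/τ = 49.32/36.96 = 1.334.
β = √(1 − 1/γ²) = √(1 − 0.5616) = √0.4384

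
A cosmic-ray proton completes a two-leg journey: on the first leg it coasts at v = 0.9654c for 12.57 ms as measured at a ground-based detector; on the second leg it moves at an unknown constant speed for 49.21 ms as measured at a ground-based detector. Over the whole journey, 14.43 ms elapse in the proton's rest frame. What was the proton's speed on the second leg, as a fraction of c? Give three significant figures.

Leg 1: γ = 1/√(1 − 0.9654²) = 1/√0.06800 = 3.835; τ_1 = 12.57/3.835 = 3.278 ms.
Leg 2: speed unknown; τ_2 = 49.21/γ_2.
Total proper time: 3.278 + τ_2 = 14.43, so τ_2 = 14.43 − 3.278 = 11.15 ms.
γ_2 = 49.21/11.15 = 4.413; β = √(1 − 1/γ²) = √0.9486.

β = 0.974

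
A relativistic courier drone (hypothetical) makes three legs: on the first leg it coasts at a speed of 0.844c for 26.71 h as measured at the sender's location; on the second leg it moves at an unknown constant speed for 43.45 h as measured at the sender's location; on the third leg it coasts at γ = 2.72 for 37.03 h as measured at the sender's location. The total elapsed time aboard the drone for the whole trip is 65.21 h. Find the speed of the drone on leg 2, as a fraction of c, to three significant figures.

Leg 1: γ = 1/√(1 − 0.844²) = 1/√0.2877 = 1.864; τ_1 = 26.71/1.864 = 14.33 h.
Leg 2: speed unknown; τ_2 = 43.45/γ_2.
Leg 3: γ = 2.72; τ_3 = 37.03/2.720 = 13.61 h.
Total proper time: 14.33 + τ_2 + 13.61 = 65.21, so τ_2 = 65.21 − 27.94 = 37.27 h.
γ_2 = 43.45/37.27 = 1.166; β = √(1 − 1/γ²) = √0.2642.

β = 0.514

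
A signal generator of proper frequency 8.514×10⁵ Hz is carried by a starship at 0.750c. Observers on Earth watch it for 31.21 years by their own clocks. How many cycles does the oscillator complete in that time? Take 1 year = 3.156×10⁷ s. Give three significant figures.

N = 5.55×10¹⁴

γ = 1/√(1 − 0.750²) = 1/√0.4375 = 1.512
During 31.21 years of lab time, the oscillator's proper time advances by τ = Δt/γ = 31.21/1.512 = 20.64 years = 6.515×10⁸ s.
N = f × τ = 8.514×10⁵ × 6.515×10⁸ = 5.547×10¹⁴.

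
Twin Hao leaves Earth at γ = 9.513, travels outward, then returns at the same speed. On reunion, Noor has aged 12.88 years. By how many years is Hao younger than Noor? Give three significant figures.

Δt − τ = 11.5 years

γ = 9.513
Hao's elapsed proper time: τ = 12.88/9.513 = 1.354 years.
Age gap = Δt − τ = 12.88 − 1.354 years.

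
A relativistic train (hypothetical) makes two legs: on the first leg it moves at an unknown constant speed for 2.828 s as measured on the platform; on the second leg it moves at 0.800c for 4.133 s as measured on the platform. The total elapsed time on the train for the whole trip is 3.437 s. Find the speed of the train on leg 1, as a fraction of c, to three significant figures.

Leg 1: speed unknown; τ_1 = 2.828/γ_1.
Leg 2: γ = 1/√(1 − 0.800²) = 5/3 ≈ 1.667; τ_2 = 4.133/1.667 = 2.480 s.
Total proper time: τ_1 + 2.480 = 3.437, so τ_1 = 3.437 − 2.480 = 0.9572 s.
γ_1 = 2.828/0.9572 = 2.954; β = √(1 − 1/γ²) = √0.8854.

β = 0.941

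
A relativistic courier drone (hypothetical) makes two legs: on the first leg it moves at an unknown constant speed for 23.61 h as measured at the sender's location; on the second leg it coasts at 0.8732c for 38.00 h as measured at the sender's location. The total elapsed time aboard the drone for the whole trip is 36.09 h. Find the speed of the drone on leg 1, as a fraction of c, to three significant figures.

β = 0.668

Leg 1: speed unknown; τ_1 = 23.61/γ_1.
Leg 2: γ = 1/√(1 − 0.8732²) = 1/√0.2375 = 2.052; τ_2 = 38.00/2.052 = 18.52 h.
Total proper time: τ_1 + 18.52 = 36.09, so τ_1 = 36.09 − 18.52 = 17.57 h.
γ_1 = 23.61/17.57 = 1.344; β = √(1 − 1/γ²) = √0.4462.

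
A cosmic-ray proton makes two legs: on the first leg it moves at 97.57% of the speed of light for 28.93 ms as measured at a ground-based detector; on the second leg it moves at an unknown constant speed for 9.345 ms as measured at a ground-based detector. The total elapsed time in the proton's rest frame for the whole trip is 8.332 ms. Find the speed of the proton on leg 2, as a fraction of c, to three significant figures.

Leg 1: β = 0.9757; γ = 1/√(1 − 0.9757²) = 1/√0.04801 = 4.564; τ_1 = 28.93/4.564 = 6.339 ms.
Leg 2: speed unknown; τ_2 = 9.345/γ_2.
Total proper time: 6.339 + τ_2 = 8.332, so τ_2 = 8.332 − 6.339 = 1.993 ms.
γ_2 = 9.345/1.993 = 4.689; β = √(1 − 1/γ²) = √0.9545.

β = 0.977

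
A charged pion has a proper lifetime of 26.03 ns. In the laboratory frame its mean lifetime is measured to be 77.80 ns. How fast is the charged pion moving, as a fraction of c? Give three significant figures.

γ = Δt/τ₀ = 77.80/26.03 = 2.989
β = √(1 − 1/γ²) = √(1 − 0.1119) = √0.8881

β = 0.942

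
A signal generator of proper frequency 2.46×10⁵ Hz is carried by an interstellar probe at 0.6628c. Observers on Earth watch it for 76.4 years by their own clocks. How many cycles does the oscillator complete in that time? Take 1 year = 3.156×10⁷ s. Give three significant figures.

γ = 1/√(1 − 0.6628²) = 1/√0.5607 = 1.335
During 76.4 years of lab time, the oscillator's proper time advances by τ = Δt/γ = 76.4/1.335 = 57.21 years = 1.805×10⁹ s.
N = f × τ = 2.46×10⁵ × 1.805×10⁹ = 4.441×10¹⁴.

N = 4.44×10¹⁴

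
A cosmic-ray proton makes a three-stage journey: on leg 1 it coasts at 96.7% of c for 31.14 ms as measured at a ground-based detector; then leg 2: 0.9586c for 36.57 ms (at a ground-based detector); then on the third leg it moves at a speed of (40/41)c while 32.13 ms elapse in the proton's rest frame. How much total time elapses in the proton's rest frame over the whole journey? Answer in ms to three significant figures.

Leg 1: β = 0.967; γ = 1/√(1 − 0.967²) = 1/√0.06491 = 3.925; τ_1 = 31.14/3.925 = 7.934 ms.
Leg 2: γ = 1/√(1 − 0.9586²) = 1/√0.08109 = 3.512; τ_2 = 36.57/3.512 = 10.41 ms.
Leg 3: 32.13 ms is already measured in the proton's rest frame.
Total: 7.934 + 10.41 + 32.13 ms.

τ = 50.5 ms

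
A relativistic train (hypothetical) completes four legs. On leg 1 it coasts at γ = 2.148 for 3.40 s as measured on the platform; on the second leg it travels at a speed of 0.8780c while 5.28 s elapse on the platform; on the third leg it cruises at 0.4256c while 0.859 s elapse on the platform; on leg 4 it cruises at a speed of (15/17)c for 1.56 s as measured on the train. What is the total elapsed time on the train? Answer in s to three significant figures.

τ = 6.45 s

Leg 1: γ = 2.148; τ_1 = 3.40/2.148 = 1.583 s.
Leg 2: γ = 1/√(1 − 0.8780²) = 1/√0.2291 = 2.089; τ_2 = 5.28/2.089 = 2.527 s.
Leg 3: γ = 1/√(1 − 0.4256²) = 1/√0.8189 = 1.105; τ_3 = 0.859/1.105 = 0.7773 s.
Leg 4: 1.56 s is already measured on the train.
Total: 1.583 + 2.527 + 0.7773 + 1.560 s.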